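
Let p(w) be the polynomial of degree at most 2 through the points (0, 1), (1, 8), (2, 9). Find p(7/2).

L_0(7/2) = (5/2)·(3/2)/[(-1)·(-2)] = 15/8
L_1(7/2) = (7/2)·(3/2)/[(1)·(-1)] = -21/4
L_2(7/2) = (7/2)·(5/2)/[(2)·(1)] = 35/8
Sum: 1·(15/8) + 8·(-21/4) + 9·(35/8) = -3/4

-3/4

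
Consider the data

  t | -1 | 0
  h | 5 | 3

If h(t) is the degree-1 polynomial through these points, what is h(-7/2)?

L_0(-7/2) = (-7/2)/[(-1)] = 7/2
L_1(-7/2) = (-5/2)/[(1)] = -5/2
Sum: 5·(7/2) + 3·(-5/2) = 10

10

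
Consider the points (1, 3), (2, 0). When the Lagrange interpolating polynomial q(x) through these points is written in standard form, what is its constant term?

6

Build the Lagrange basis polynomials:
L_0(x) = (x - 2) / [-1] = -x + 2
L_1(x) = (x - 1) / [1] = x - 1
q(x) = 3·L_0 + 0·L_1
Only the constant term is needed; take it from each L_i and combine:
3·(2) + 0·(-1) = 6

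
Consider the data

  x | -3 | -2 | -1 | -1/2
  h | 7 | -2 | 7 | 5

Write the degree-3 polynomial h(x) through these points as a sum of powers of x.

h(x) = -(106/15)x^3 - (167/5)x^2 - (626/15)x - 42/5

Build the Lagrange basis polynomials:
L_0(x) = (x + 2)(x + 1)(x + 1/2) / [-5] = -(1/5)x^3 - (7/10)x^2 - (7/10)x - 1/5
L_1(x) = (x + 3)(x + 1)(x + 1/2) / [3/2] = (2/3)x^3 + 3x^2 + (10/3)x + 1
L_2(x) = (x + 3)(x + 2)(x + 1/2) / [-1] = -x^3 - (11/2)x^2 - (17/2)x - 3
L_3(x) = (x + 3)(x + 2)(x + 1) / [15/8] = (8/15)x^3 + (16/5)x^2 + (88/15)x + 16/5
h(x) = 7·L_0 + (-2)·L_1 + 7·L_2 + 5·L_3
  7·L_0(x) = -(7/5)x^3 - (49/10)x^2 - (49/10)x - 7/5
  (-2)·L_1(x) = -(4/3)x^3 - 6x^2 - (20/3)x - 2
  7·L_2(x) = -7x^3 - (77/2)x^2 - (119/2)x - 21
  5·L_3(x) = (8/3)x^3 + 16x^2 + (88/3)x + 16
Adding term by term: -(106/15)x^3 - (167/5)x^2 - (626/15)x - 42/5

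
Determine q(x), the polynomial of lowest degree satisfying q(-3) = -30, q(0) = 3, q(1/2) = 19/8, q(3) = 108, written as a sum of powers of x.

Newton's divided differences:
q[-3,0] = (3 - (-30)) / (0 - (-3)) = 11
q[0,1/2] = (19/8 - 3) / (1/2 - 0) = -5/4
q[1/2,3] = (108 - 19/8) / (3 - 1/2) = 169/4
q[-3,0,1/2] = (-5/4 - 11) / (1/2 - (-3)) = -7/2
q[0,1/2,3] = (169/4 - (-5/4)) / (3 - 0) = 29/2
q[-3,0,1/2,3] = (29/2 - (-7/2)) / (3 - (-3)) = 3
q(x) = -30 + 11·(x + 3) + (-7/2)·(x + 3)x + 3·(x + 3)x(x - 1/2)
Expanding: q(x) = 3x^3 + 4x^2 - 4x + 3

q(x) = 3x^3 + 4x^2 - 4x + 3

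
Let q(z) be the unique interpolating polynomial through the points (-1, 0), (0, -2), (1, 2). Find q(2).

12

L_0(2) = (2)·(1)/[(-1)·(-2)] = 1
L_1(2) = (3)·(1)/[(1)·(-1)] = -3
L_2(2) = (3)·(2)/[(2)·(1)] = 3
Sum: 0 + (-2)·(-3) + 2·(3) = 12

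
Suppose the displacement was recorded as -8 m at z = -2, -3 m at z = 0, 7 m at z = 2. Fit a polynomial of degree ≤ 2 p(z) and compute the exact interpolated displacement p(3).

111/8

Evaluate each Lagrange basis at z = 3:
L_0(3) = (3)·(1)/[(-2)·(-4)] = 3/8
L_1(3) = (5)·(1)/[(2)·(-2)] = -5/4
L_2(3) = (5)·(3)/[(4)·(2)] = 15/8
Sum: (-8)·(3/8) + (-3)·(-5/4) + 7·(15/8) = 111/8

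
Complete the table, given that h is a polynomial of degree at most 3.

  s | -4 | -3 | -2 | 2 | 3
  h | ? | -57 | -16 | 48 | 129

-144

The 4 known values determine h uniquely (degree ≤ 3).
Evaluate each Lagrange basis at s = -4:
L_0(-4) = (-2)·(-6)·(-7)/[(-1)·(-5)·(-6)] = 14/5
L_1(-4) = (-1)·(-6)·(-7)/[(1)·(-4)·(-5)] = -21/10
L_2(-4) = (-1)·(-2)·(-7)/[(5)·(4)·(-1)] = 7/10
L_3(-4) = (-1)·(-2)·(-6)/[(6)·(5)·(1)] = -2/5
Sum: (-57)·(14/5) + (-16)·(-21/10) + 48·(7/10) + 129·(-2/5) = -144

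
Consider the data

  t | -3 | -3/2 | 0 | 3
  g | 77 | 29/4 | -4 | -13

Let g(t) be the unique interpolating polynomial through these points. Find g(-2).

22

Evaluate each Lagrange basis at t = -2:
L_0(-2) = (-1/2)·(-2)·(-5)/[(-3/2)·(-3)·(-6)] = 5/27
L_1(-2) = (1)·(-2)·(-5)/[(3/2)·(-3/2)·(-9/2)] = 80/81
L_2(-2) = (1)·(-1/2)·(-5)/[(3)·(3/2)·(-3)] = -5/27
L_3(-2) = (1)·(-1/2)·(-2)/[(6)·(9/2)·(3)] = 1/81
Sum: 77·(5/27) + 29/4·(80/81) + (-4)·(-5/27) + (-13)·(1/81) = 22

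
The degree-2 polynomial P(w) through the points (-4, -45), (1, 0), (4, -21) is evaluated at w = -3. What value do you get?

Evaluate each Lagrange basis at w = -3:
L_0(-3) = (-4)·(-7)/[(-5)·(-8)] = 7/10
L_1(-3) = (1)·(-7)/[(5)·(-3)] = 7/15
L_2(-3) = (1)·(-4)/[(8)·(3)] = -1/6
Sum: (-45)·(7/10) + 0 + (-21)·(-1/6) = -28

-28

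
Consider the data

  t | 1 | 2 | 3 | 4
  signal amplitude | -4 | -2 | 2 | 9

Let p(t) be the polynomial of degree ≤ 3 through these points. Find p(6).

L_0(6) = (4)·(3)·(2)/[(-1)·(-2)·(-3)] = -4
L_1(6) = (5)·(3)·(2)/[(1)·(-1)·(-2)] = 15
L_2(6) = (5)·(4)·(2)/[(2)·(1)·(-1)] = -20
L_3(6) = (5)·(4)·(3)/[(3)·(2)·(1)] = 10
Sum: (-4)·(-4) + (-2)·(15) + 2·(-20) + 9·(10) = 36

36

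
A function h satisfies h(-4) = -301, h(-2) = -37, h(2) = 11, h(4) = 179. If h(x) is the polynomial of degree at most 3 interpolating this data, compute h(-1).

Using Newton's divided-difference form:
h[-4,-2] = (-37 - (-301)) / (-2 - (-4)) = 132
h[-2,2] = (11 - (-37)) / (2 - (-2)) = 12
h[2,4] = (179 - 11) / (4 - 2) = 84
h[-4,-2,2] = (12 - 132) / (2 - (-4)) = -20
h[-2,2,4] = (84 - 12) / (4 - (-2)) = 12
h[-4,-2,2,4] = (12 - (-20)) / (4 - (-4)) = 4
h(-1) = -301 + 132·(3) + (-20)·(3)·(1) + 4·(3)·(1)·(-3) = -1

-1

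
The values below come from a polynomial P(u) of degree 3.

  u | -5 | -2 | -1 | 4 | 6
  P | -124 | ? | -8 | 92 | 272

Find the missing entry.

The 4 known values determine P uniquely (degree ≤ 3).
Evaluate each Lagrange basis at u = -2:
L_0(-2) = (-1)·(-6)·(-8)/[(-4)·(-9)·(-11)] = 4/33
L_1(-2) = (3)·(-6)·(-8)/[(4)·(-5)·(-7)] = 36/35
L_2(-2) = (3)·(-1)·(-8)/[(9)·(5)·(-2)] = -4/15
L_3(-2) = (3)·(-1)·(-6)/[(11)·(7)·(2)] = 9/77
Sum: (-124)·(4/33) + (-8)·(36/35) + 92·(-4/15) + 272·(9/77) = -16

-16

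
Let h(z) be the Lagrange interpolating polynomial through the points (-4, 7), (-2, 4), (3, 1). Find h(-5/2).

1303/280

Evaluate each Lagrange basis at z = -5/2:
L_0(-5/2) = (-1/2)·(-11/2)/[(-2)·(-7)] = 11/56
L_1(-5/2) = (3/2)·(-11/2)/[(2)·(-5)] = 33/40
L_2(-5/2) = (3/2)·(-1/2)/[(7)·(5)] = -3/140
Sum: 7·(11/56) + 4·(33/40) + 1·(-3/140) = 1303/280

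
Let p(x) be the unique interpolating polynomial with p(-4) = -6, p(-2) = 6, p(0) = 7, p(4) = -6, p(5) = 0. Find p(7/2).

-3209/512

Evaluate each Lagrange basis at x = 7/2:
L_0(7/2) = (11/2)·(7/2)·(-1/2)·(-3/2)/[(-2)·(-4)·(-8)·(-9)] = 77/3072
L_1(7/2) = (15/2)·(7/2)·(-1/2)·(-3/2)/[(2)·(-2)·(-6)·(-7)] = -15/128
L_2(7/2) = (15/2)·(11/2)·(-1/2)·(-3/2)/[(4)·(2)·(-4)·(-5)] = 99/512
L_3(7/2) = (15/2)·(11/2)·(7/2)·(-3/2)/[(8)·(6)·(4)·(-1)] = 1155/1024
L_4(7/2) = (15/2)·(11/2)·(7/2)·(-1/2)/[(9)·(7)·(5)·(1)] = -11/48
Sum: (-6)·(77/3072) + 6·(-15/128) + 7·(99/512) + (-6)·(1155/1024) + 0 = -3209/512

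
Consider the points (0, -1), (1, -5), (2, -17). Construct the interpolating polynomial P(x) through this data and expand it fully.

P(x) = -4x^2 - 1

Build the Lagrange basis polynomials:
L_0(x) = (x - 1)(x - 2) / [2] = (1/2)x^2 - (3/2)x + 1
L_1(x) = x(x - 2) / [-1] = -x^2 + 2x
L_2(x) = x(x - 1) / [2] = (1/2)x^2 - (1/2)x
P(x) = (-1)·L_0 + (-5)·L_1 + (-17)·L_2
  (-1)·L_0(x) = -(1/2)x^2 + (3/2)x - 1
  (-5)·L_1(x) = 5x^2 - 10x
  (-17)·L_2(x) = -(17/2)x^2 + (17/2)x
Adding term by term: -4x^2 - 1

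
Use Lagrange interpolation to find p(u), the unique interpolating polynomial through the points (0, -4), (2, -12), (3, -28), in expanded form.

p(u) = -4u^2 + 4u - 4

Build the Lagrange basis polynomials:
L_0(u) = (u - 2)(u - 3) / [6] = (1/6)u^2 - (5/6)u + 1
L_1(u) = u(u - 3) / [-2] = -(1/2)u^2 + (3/2)u
L_2(u) = u(u - 2) / [3] = (1/3)u^2 - (2/3)u
p(u) = (-4)·L_0 + (-12)·L_1 + (-28)·L_2
  (-4)·L_0(u) = -(2/3)u^2 + (10/3)u - 4
  (-12)·L_1(u) = 6u^2 - 18u
  (-28)·L_2(u) = -(28/3)u^2 + (56/3)u
Adding term by term: -4u^2 + 4u - 4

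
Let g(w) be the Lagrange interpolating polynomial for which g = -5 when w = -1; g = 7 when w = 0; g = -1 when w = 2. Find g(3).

-21

L_0(3) = (3)·(1)/[(-1)·(-3)] = 1
L_1(3) = (4)·(1)/[(1)·(-2)] = -2
L_2(3) = (4)·(3)/[(3)·(2)] = 2
Sum: (-5)·(1) + 7·(-2) + (-1)·(2) = -21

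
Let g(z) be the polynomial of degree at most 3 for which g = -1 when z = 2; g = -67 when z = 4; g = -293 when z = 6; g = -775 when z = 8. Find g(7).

-496

Using Newton's divided-difference form:
g[2,4] = (-67 - (-1)) / (4 - 2) = -33
g[4,6] = (-293 - (-67)) / (6 - 4) = -113
g[6,8] = (-775 - (-293)) / (8 - 6) = -241
g[2,4,6] = (-113 - (-33)) / (6 - 2) = -20
g[4,6,8] = (-241 - (-113)) / (8 - 4) = -32
g[2,4,6,8] = (-32 - (-20)) / (8 - 2) = -2
g(7) = -1 + (-33)·(5) + (-20)·(5)·(3) + (-2)·(5)·(3)·(1) = -496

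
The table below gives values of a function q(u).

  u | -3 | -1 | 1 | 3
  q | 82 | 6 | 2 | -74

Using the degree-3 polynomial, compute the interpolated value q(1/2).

Using Newton's divided-difference form:
q[-3,-1] = (6 - 82) / (-1 - (-3)) = -38
q[-1,1] = (2 - 6) / (1 - (-1)) = -2
q[1,3] = (-74 - 2) / (3 - 1) = -38
q[-3,-1,1] = (-2 - (-38)) / (1 - (-3)) = 9
q[-1,1,3] = (-38 - (-2)) / (3 - (-1)) = -9
q[-3,-1,1,3] = (-9 - 9) / (3 - (-3)) = -3
q(1/2) = 82 + (-38)·(7/2) + 9·(7/2)·(3/2) + (-3)·(7/2)·(3/2)·(-1/2) = 33/8

33/8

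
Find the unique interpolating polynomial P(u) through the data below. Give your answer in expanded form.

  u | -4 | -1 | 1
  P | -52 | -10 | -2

P(u) = -2u^2 + 4u - 4

Newton's divided differences:
P[-4,-1] = (-10 - (-52)) / (-1 - (-4)) = 14
P[-1,1] = (-2 - (-10)) / (1 - (-1)) = 4
P[-4,-1,1] = (4 - 14) / (1 - (-4)) = -2
P(u) = -52 + 14·(u + 4) + (-2)·(u + 4)(u + 1)
Expanding: P(u) = -2u^2 + 4u - 4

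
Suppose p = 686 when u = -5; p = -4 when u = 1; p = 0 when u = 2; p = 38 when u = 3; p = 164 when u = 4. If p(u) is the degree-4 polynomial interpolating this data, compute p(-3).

Using Newton's divided-difference form:
p[-5,1] = (-4 - 686) / (1 - (-5)) = -115
p[1,2] = (0 - (-4)) / (2 - 1) = 4
p[2,3] = (38 - 0) / (3 - 2) = 38
p[3,4] = (164 - 38) / (4 - 3) = 126
p[-5,1,2] = (4 - (-115)) / (2 - (-5)) = 17
p[1,2,3] = (38 - 4) / (3 - 1) = 17
p[2,3,4] = (126 - 38) / (4 - 2) = 44
p[-5,1,2,3] = (17 - 17) / (3 - (-5)) = 0
p[1,2,3,4] = (44 - 17) / (4 - 1) = 9
p[-5,1,2,3,4] = (9 - 0) / (4 - (-5)) = 1
p(-3) = 686 + (-115)·(2) + 17·(2)·(-4) + 0·(2)·(-4)·(-5) + 1·(2)·(-4)·(-5)·(-6) = 80

80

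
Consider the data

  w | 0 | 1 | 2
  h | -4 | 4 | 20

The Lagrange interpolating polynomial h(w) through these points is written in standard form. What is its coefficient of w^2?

The leading coefficient equals the top divided difference h[0,1,2].
h[0,1] = (4 - (-4)) / (1 - 0) = 8
h[1,2] = (20 - 4) / (2 - 1) = 16
h[0,1,2] = (16 - 8) / (2 - 0) = 4

4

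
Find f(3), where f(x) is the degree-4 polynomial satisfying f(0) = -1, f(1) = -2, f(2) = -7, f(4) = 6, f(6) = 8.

Evaluate each Lagrange basis at x = 3:
L_0(3) = (2)·(1)·(-1)·(-3)/[(-1)·(-2)·(-4)·(-6)] = 1/8
L_1(3) = (3)·(1)·(-1)·(-3)/[(1)·(-1)·(-3)·(-5)] = -3/5
L_2(3) = (3)·(2)·(-1)·(-3)/[(2)·(1)·(-2)·(-4)] = 9/8
L_3(3) = (3)·(2)·(1)·(-3)/[(4)·(3)·(2)·(-2)] = 3/8
L_4(3) = (3)·(2)·(1)·(-1)/[(6)·(5)·(4)·(2)] = -1/40
Sum: (-1)·(1/8) + (-2)·(-3/5) + (-7)·(9/8) + 6·(3/8) + 8·(-1/40) = -19/4

-19/4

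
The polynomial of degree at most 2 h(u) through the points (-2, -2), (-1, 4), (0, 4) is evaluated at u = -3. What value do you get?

-14

L_0(-3) = (-2)·(-3)/[(-1)·(-2)] = 3
L_1(-3) = (-1)·(-3)/[(1)·(-1)] = -3
L_2(-3) = (-1)·(-2)/[(2)·(1)] = 1
Sum: (-2)·(3) + 4·(-3) + 4·(1) = -14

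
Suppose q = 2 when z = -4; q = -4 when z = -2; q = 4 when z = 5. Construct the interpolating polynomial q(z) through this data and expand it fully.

L_0(z) = (z + 2)(z - 5) / [18] = (1/18)z^2 - (1/6)z - 5/9
L_1(z) = (z + 4)(z - 5) / [-14] = -(1/14)z^2 + (1/14)z + 10/7
L_2(z) = (z + 4)(z + 2) / [63] = (1/63)z^2 + (2/21)z + 8/63
q(z) = 2·L_0 + (-4)·L_1 + 4·L_2
  2·L_0(z) = (1/9)z^2 - (1/3)z - 10/9
  (-4)·L_1(z) = (2/7)z^2 - (2/7)z - 40/7
  4·L_2(z) = (4/63)z^2 + (8/21)z + 32/63
Adding term by term: (29/63)z^2 - (5/21)z - 398/63

q(z) = (29/63)z^2 - (5/21)z - 398/63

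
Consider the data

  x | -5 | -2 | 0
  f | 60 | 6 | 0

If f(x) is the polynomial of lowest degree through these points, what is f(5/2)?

Evaluate each Lagrange basis at x = 5/2:
L_0(5/2) = (9/2)·(5/2)/[(-3)·(-5)] = 3/4
L_1(5/2) = (15/2)·(5/2)/[(3)·(-2)] = -25/8
L_2(5/2) = (15/2)·(9/2)/[(5)·(2)] = 27/8
Sum: 60·(3/4) + 6·(-25/8) + 0 = 105/4

105/4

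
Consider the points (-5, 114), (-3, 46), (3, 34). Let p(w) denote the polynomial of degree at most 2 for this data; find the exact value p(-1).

10

Evaluate each Lagrange basis at w = -1:
L_0(-1) = (2)·(-4)/[(-2)·(-8)] = -1/2
L_1(-1) = (4)·(-4)/[(2)·(-6)] = 4/3
L_2(-1) = (4)·(2)/[(8)·(6)] = 1/6
Sum: 114·(-1/2) + 46·(4/3) + 34·(1/6) = 10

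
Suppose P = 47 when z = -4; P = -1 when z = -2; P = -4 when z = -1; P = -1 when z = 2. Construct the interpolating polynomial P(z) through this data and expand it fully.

P(z) = -z^3 + 4z - 1

Newton's divided differences:
P[-4,-2] = (-1 - 47) / (-2 - (-4)) = -24
P[-2,-1] = (-4 - (-1)) / (-1 - (-2)) = -3
P[-1,2] = (-1 - (-4)) / (2 - (-1)) = 1
P[-4,-2,-1] = (-3 - (-24)) / (-1 - (-4)) = 7
P[-2,-1,2] = (1 - (-3)) / (2 - (-2)) = 1
P[-4,-2,-1,2] = (1 - 7) / (2 - (-4)) = -1
P(z) = 47 + (-24)·(z + 4) + 7·(z + 4)(z + 2) + (-1)·(z + 4)(z + 2)(z + 1)
Expanding: P(z) = -z^3 + 4z - 1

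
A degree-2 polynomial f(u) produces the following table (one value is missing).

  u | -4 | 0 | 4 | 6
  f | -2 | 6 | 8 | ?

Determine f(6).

The 3 known values determine f uniquely (degree ≤ 2).
Evaluate each Lagrange basis at u = 6:
L_0(6) = (6)·(2)/[(-4)·(-8)] = 3/8
L_1(6) = (10)·(2)/[(4)·(-4)] = -5/4
L_2(6) = (10)·(6)/[(8)·(4)] = 15/8
Sum: (-2)·(3/8) + 6·(-5/4) + 8·(15/8) = 27/4

27/4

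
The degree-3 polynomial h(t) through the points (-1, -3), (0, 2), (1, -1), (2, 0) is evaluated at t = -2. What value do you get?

L_0(-2) = (-2)·(-3)·(-4)/[(-1)·(-2)·(-3)] = 4
L_1(-2) = (-1)·(-3)·(-4)/[(1)·(-1)·(-2)] = -6
L_2(-2) = (-1)·(-2)·(-4)/[(2)·(1)·(-1)] = 4
L_3(-2) = (-1)·(-2)·(-3)/[(3)·(2)·(1)] = -1
Sum: (-3)·(4) + 2·(-6) + (-1)·(4) + 0 = -28

-28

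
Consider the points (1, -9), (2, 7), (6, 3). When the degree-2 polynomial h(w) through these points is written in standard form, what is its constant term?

-159/5

L_0(w) = (w - 2)(w - 6) / [5] = (1/5)w^2 - (8/5)w + 12/5
L_1(w) = (w - 1)(w - 6) / [-4] = -(1/4)w^2 + (7/4)w - 3/2
L_2(w) = (w - 1)(w - 2) / [20] = (1/20)w^2 - (3/20)w + 1/10
h(w) = (-9)·L_0 + 7·L_1 + 3·L_2
Only the constant term is needed; take it from each L_i and combine:
(-9)·(12/5) + 7·(-3/2) + 3·(1/10) = -159/5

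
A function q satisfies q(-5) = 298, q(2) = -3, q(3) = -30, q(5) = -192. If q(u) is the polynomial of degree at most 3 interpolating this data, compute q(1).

4

Using Newton's divided-difference form:
q[-5,2] = (-3 - 298) / (2 - (-5)) = -43
q[2,3] = (-30 - (-3)) / (3 - 2) = -27
q[3,5] = (-192 - (-30)) / (5 - 3) = -81
q[-5,2,3] = (-27 - (-43)) / (3 - (-5)) = 2
q[2,3,5] = (-81 - (-27)) / (5 - 2) = -18
q[-5,2,3,5] = (-18 - 2) / (5 - (-5)) = -2
q(1) = 298 + (-43)·(6) + 2·(6)·(-1) + (-2)·(6)·(-1)·(-2) = 4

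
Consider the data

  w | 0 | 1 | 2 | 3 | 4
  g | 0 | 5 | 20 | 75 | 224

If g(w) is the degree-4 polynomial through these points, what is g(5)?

545

L_0(5) = (4)·(3)·(2)·(1)/[(-1)·(-2)·(-3)·(-4)] = 1
L_1(5) = (5)·(3)·(2)·(1)/[(1)·(-1)·(-2)·(-3)] = -5
L_2(5) = (5)·(4)·(2)·(1)/[(2)·(1)·(-1)·(-2)] = 10
L_3(5) = (5)·(4)·(3)·(1)/[(3)·(2)·(1)·(-1)] = -10
L_4(5) = (5)·(4)·(3)·(2)/[(4)·(3)·(2)·(1)] = 5
Sum: 0 + 5·(-5) + 20·(10) + 75·(-10) + 224·(5) = 545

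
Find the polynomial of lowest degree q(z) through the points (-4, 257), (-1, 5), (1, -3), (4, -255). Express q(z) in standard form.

L_0(z) = (z + 1)(z - 1)(z - 4) / [-120] = -(1/120)z^3 + (1/30)z^2 + (1/120)z - 1/30
L_1(z) = (z + 4)(z - 1)(z - 4) / [30] = (1/30)z^3 - (1/30)z^2 - (8/15)z + 8/15
L_2(z) = (z + 4)(z + 1)(z - 4) / [-30] = -(1/30)z^3 - (1/30)z^2 + (8/15)z + 8/15
L_3(z) = (z + 4)(z + 1)(z - 1) / [120] = (1/120)z^3 + (1/30)z^2 - (1/120)z - 1/30
q(z) = 257·L_0 + 5·L_1 + (-3)·L_2 + (-255)·L_3
  257·L_0(z) = -(257/120)z^3 + (257/30)z^2 + (257/120)z - 257/30
  5·L_1(z) = (1/6)z^3 - (1/6)z^2 - (8/3)z + 8/3
  (-3)·L_2(z) = (1/10)z^3 + (1/10)z^2 - (8/5)z - 8/5
  (-255)·L_3(z) = -(17/8)z^3 - (17/2)z^2 + (17/8)z + 17/2
Adding term by term: -4z^3 + 1

q(z) = -4z^3 + 1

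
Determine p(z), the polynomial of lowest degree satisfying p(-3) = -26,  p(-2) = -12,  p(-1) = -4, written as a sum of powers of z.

p(z) = -3z^2 - z - 2

Newton's divided differences:
p[-3,-2] = (-12 - (-26)) / (-2 - (-3)) = 14
p[-2,-1] = (-4 - (-12)) / (-1 - (-2)) = 8
p[-3,-2,-1] = (8 - 14) / (-1 - (-3)) = -3
p(z) = -26 + 14·(z + 3) + (-3)·(z + 3)(z + 2)
Expanding: p(z) = -3z^2 - z - 2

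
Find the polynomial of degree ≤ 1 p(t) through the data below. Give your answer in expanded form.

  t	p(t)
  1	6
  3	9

Build the Lagrange basis polynomials:
L_0(t) = (t - 3) / [-2] = -(1/2)t + 3/2
L_1(t) = (t - 1) / [2] = (1/2)t - 1/2
p(t) = 6·L_0 + 9·L_1
  6·L_0(t) = -3t + 9
  9·L_1(t) = (9/2)t - 9/2
Adding term by term: (3/2)t + 9/2

p(t) = (3/2)t + 9/2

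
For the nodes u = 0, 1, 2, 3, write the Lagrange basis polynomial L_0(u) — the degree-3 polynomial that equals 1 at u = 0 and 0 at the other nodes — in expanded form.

L_0(u) = -(1/6)u^3 + u^2 - (11/6)u + 1

L_0(u) = (u - 1)(u - 2)(u - 3) / [(-1)·(-2)·(-3)]
       = (u^3 - 6u^2 + 11u - 6) / (-6)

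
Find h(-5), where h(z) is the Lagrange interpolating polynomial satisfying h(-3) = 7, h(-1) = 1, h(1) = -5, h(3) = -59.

Evaluate each Lagrange basis at z = -5:
L_0(-5) = (-4)·(-6)·(-8)/[(-2)·(-4)·(-6)] = 4
L_1(-5) = (-2)·(-6)·(-8)/[(2)·(-2)·(-4)] = -6
L_2(-5) = (-2)·(-4)·(-8)/[(4)·(2)·(-2)] = 4
L_3(-5) = (-2)·(-4)·(-6)/[(6)·(4)·(2)] = -1
Sum: 7·(4) + 1·(-6) + (-5)·(4) + (-59)·(-1) = 61

61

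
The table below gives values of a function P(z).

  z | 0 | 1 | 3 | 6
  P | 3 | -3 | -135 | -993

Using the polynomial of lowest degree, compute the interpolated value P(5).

L_0(5) = (4)·(2)·(-1)/[(-1)·(-3)·(-6)] = 4/9
L_1(5) = (5)·(2)·(-1)/[(1)·(-2)·(-5)] = -1
L_2(5) = (5)·(4)·(-1)/[(3)·(2)·(-3)] = 10/9
L_3(5) = (5)·(4)·(2)/[(6)·(5)·(3)] = 4/9
Sum: 3·(4/9) + (-3)·(-1) + (-135)·(10/9) + (-993)·(4/9) = -587

-587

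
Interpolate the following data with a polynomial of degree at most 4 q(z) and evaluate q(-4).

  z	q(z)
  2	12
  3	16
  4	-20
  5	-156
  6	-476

-516

Evaluate each Lagrange basis at z = -4:
L_0(-4) = (-7)·(-8)·(-9)·(-10)/[(-1)·(-2)·(-3)·(-4)] = 210
L_1(-4) = (-6)·(-8)·(-9)·(-10)/[(1)·(-1)·(-2)·(-3)] = -720
L_2(-4) = (-6)·(-7)·(-9)·(-10)/[(2)·(1)·(-1)·(-2)] = 945
L_3(-4) = (-6)·(-7)·(-8)·(-10)/[(3)·(2)·(1)·(-1)] = -560
L_4(-4) = (-6)·(-7)·(-8)·(-9)/[(4)·(3)·(2)·(1)] = 126
Sum: 12·(210) + 16·(-720) + (-20)·(945) + (-156)·(-560) + (-476)·(126) = -516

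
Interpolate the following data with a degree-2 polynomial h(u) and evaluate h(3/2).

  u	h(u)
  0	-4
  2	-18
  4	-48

Using Newton's divided-difference form:
h[0,2] = (-18 - (-4)) / (2 - 0) = -7
h[2,4] = (-48 - (-18)) / (4 - 2) = -15
h[0,2,4] = (-15 - (-7)) / (4 - 0) = -2
h(3/2) = -4 + (-7)·(3/2) + (-2)·(3/2)·(-1/2) = -13

-13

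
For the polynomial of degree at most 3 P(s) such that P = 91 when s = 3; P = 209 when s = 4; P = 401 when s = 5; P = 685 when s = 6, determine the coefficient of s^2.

1

Build the Lagrange basis polynomials:
L_0(s) = (s - 4)(s - 5)(s - 6) / [-6] = -(1/6)s^3 + (5/2)s^2 - (37/3)s + 20
L_1(s) = (s - 3)(s - 5)(s - 6) / [2] = (1/2)s^3 - 7s^2 + (63/2)s - 45
L_2(s) = (s - 3)(s - 4)(s - 6) / [-2] = -(1/2)s^3 + (13/2)s^2 - 27s + 36
L_3(s) = (s - 3)(s - 4)(s - 5) / [6] = (1/6)s^3 - 2s^2 + (47/6)s - 10
P(s) = 91·L_0 + 209·L_1 + 401·L_2 + 685·L_3
Only the coefficient of s^2 is needed; take it from each L_i and combine:
91·(5/2) + 209·(-7) + 401·(13/2) + 685·(-2) = 1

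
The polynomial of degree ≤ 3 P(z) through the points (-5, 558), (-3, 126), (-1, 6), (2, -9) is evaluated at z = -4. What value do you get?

L_0(-4) = (-1)·(-3)·(-6)/[(-2)·(-4)·(-7)] = 9/28
L_1(-4) = (1)·(-3)·(-6)/[(2)·(-2)·(-5)] = 9/10
L_2(-4) = (1)·(-1)·(-6)/[(4)·(2)·(-3)] = -1/4
L_3(-4) = (1)·(-1)·(-3)/[(7)·(5)·(3)] = 1/35
Sum: 558·(9/28) + 126·(9/10) + 6·(-1/4) + (-9)·(1/35) = 291

291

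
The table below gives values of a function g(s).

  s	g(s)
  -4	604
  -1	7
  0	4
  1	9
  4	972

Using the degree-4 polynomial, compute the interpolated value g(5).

2269

Evaluate each Lagrange basis at s = 5:
L_0(5) = (6)·(5)·(4)·(1)/[(-3)·(-4)·(-5)·(-8)] = 1/4
L_1(5) = (9)·(5)·(4)·(1)/[(3)·(-1)·(-2)·(-5)] = -6
L_2(5) = (9)·(6)·(4)·(1)/[(4)·(1)·(-1)·(-4)] = 27/2
L_3(5) = (9)·(6)·(5)·(1)/[(5)·(2)·(1)·(-3)] = -9
L_4(5) = (9)·(6)·(5)·(4)/[(8)·(5)·(4)·(3)] = 9/4
Sum: 604·(1/4) + 7·(-6) + 4·(27/2) + 9·(-9) + 972·(9/4) = 2269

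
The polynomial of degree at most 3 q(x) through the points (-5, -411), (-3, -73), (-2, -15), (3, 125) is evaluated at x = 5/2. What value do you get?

L_0(5/2) = (11/2)·(9/2)·(-1/2)/[(-2)·(-3)·(-8)] = 33/128
L_1(5/2) = (15/2)·(9/2)·(-1/2)/[(2)·(-1)·(-6)] = -45/32
L_2(5/2) = (15/2)·(11/2)·(-1/2)/[(3)·(1)·(-5)] = 11/8
L_3(5/2) = (15/2)·(11/2)·(9/2)/[(8)·(6)·(5)] = 99/128
Sum: (-411)·(33/128) + (-73)·(-45/32) + (-15)·(11/8) + 125·(99/128) = 291/4

291/4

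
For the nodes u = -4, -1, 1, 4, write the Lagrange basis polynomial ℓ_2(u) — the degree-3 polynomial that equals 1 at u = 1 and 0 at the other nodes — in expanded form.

ℓ_2(u) = -(1/30)u^3 - (1/30)u^2 + (8/15)u + 8/15

ℓ_2(u) = (u + 4)(u + 1)(u - 4) / [(5)·(2)·(-3)]
       = (u^3 + u^2 - 16u - 16) / (-30)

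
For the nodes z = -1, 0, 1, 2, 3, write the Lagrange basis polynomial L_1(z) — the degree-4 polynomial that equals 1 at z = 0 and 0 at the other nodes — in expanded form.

L_1(z) = (z + 1)(z - 1)(z - 2)(z - 3) / [(1)·(-1)·(-2)·(-3)]
       = (z^4 - 5z^3 + 5z^2 + 5z - 6) / (-6)

L_1(z) = -(1/6)z^4 + (5/6)z^3 - (5/6)z^2 - (5/6)z + 1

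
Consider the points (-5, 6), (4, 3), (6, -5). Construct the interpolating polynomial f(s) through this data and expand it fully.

f(s) = -(1/3)s^2 - (2/3)s + 11

L_0(s) = (s - 4)(s - 6) / [99] = (1/99)s^2 - (10/99)s + 8/33
L_1(s) = (s + 5)(s - 6) / [-18] = -(1/18)s^2 + (1/18)s + 5/3
L_2(s) = (s + 5)(s - 4) / [22] = (1/22)s^2 + (1/22)s - 10/11
f(s) = 6·L_0 + 3·L_1 + (-5)·L_2
  6·L_0(s) = (2/33)s^2 - (20/33)s + 16/11
  3·L_1(s) = -(1/6)s^2 + (1/6)s + 5
  (-5)·L_2(s) = -(5/22)s^2 - (5/22)s + 50/11
Adding term by term: -(1/3)s^2 - (2/3)s + 11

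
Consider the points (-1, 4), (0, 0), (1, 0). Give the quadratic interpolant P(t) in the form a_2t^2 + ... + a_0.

P(t) = 2t^2 - 2t

Build the Lagrange basis polynomials:
L_0(t) = t(t - 1) / [2] = (1/2)t^2 - (1/2)t
L_1(t) = (t + 1)(t - 1) / [-1] = -t^2 + 1
L_2(t) = (t + 1)t / [2] = (1/2)t^2 + (1/2)t
P(t) = 4·L_0 + 0·L_1 + 0·L_2
  4·L_0(t) = 2t^2 - 2t
  0·L_1(t) = 0
  0·L_2(t) = 0
Adding term by term: 2t^2 - 2t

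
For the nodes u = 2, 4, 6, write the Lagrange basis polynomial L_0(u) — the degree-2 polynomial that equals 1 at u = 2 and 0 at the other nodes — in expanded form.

L_0(u) = (1/8)u^2 - (5/4)u + 3

L_0(u) = (u - 4)(u - 6) / [(-2)·(-4)]
       = (u^2 - 10u + 24) / (8)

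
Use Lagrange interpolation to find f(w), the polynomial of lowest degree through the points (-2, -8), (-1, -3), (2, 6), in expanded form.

f(w) = -(1/2)w^2 + (7/2)w + 1

Build the Lagrange basis polynomials:
L_0(w) = (w + 1)(w - 2) / [4] = (1/4)w^2 - (1/4)w - 1/2
L_1(w) = (w + 2)(w - 2) / [-3] = -(1/3)w^2 + 4/3
L_2(w) = (w + 2)(w + 1) / [12] = (1/12)w^2 + (1/4)w + 1/6
f(w) = (-8)·L_0 + (-3)·L_1 + 6·L_2
  (-8)·L_0(w) = -2w^2 + 2w + 4
  (-3)·L_1(w) = w^2 - 4
  6·L_2(w) = (1/2)w^2 + (3/2)w + 1
Adding term by term: -(1/2)w^2 + (7/2)w + 1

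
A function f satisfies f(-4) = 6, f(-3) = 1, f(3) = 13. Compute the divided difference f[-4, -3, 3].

f[-4,-3] = (1 - 6) / (-3 - (-4)) = -5
f[-3,3] = (13 - 1) / (3 - (-3)) = 2
f[-4,-3,3] = (2 - (-5)) / (3 - (-4)) = 1

1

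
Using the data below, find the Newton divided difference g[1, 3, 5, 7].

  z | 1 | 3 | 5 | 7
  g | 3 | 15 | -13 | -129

g[1,3] = (15 - 3) / (3 - 1) = 6
g[3,5] = (-13 - 15) / (5 - 3) = -14
g[5,7] = (-129 - (-13)) / (7 - 5) = -58
g[1,3,5] = (-14 - 6) / (5 - 1) = -5
g[3,5,7] = (-58 - (-14)) / (7 - 3) = -11
g[1,3,5,7] = (-11 - (-5)) / (7 - 1) = -1

-1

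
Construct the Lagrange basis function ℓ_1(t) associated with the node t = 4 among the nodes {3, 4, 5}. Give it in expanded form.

ℓ_1(t) = (t - 3)(t - 5) / [(1)·(-1)]
       = (t^2 - 8t + 15) / (-1)

ℓ_1(t) = -t^2 + 8t - 15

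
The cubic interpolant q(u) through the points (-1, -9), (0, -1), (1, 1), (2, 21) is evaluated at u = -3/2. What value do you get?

Evaluate each Lagrange basis at u = -3/2:
L_0(-3/2) = (-3/2)·(-5/2)·(-7/2)/[(-1)·(-2)·(-3)] = 35/16
L_1(-3/2) = (-1/2)·(-5/2)·(-7/2)/[(1)·(-1)·(-2)] = -35/16
L_2(-3/2) = (-1/2)·(-3/2)·(-7/2)/[(2)·(1)·(-1)] = 21/16
L_3(-3/2) = (-1/2)·(-3/2)·(-5/2)/[(3)·(2)·(1)] = -5/16
Sum: (-9)·(35/16) + (-1)·(-35/16) + 1·(21/16) + 21·(-5/16) = -91/4

-91/4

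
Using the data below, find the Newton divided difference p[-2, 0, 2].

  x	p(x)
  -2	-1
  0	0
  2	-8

-9/8

p[-2,0] = (0 - (-1)) / (0 - (-2)) = 1/2
p[0,2] = (-8 - 0) / (2 - 0) = -4
p[-2,0,2] = (-4 - 1/2) / (2 - (-2)) = -9/8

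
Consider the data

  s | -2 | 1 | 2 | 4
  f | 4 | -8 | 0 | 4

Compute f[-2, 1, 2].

f[-2,1] = (-8 - 4) / (1 - (-2)) = -4
f[1,2] = (0 - (-8)) / (2 - 1) = 8
f[-2,1,2] = (8 - (-4)) / (2 - (-2)) = 3

3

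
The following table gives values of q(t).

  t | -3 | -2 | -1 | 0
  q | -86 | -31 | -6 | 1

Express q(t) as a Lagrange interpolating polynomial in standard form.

q(t) = 2t^3 - 3t^2 + 2t + 1

L_0(t) = (t + 2)(t + 1)t / [-6] = -(1/6)t^3 - (1/2)t^2 - (1/3)t
L_1(t) = (t + 3)(t + 1)t / [2] = (1/2)t^3 + 2t^2 + (3/2)t
L_2(t) = (t + 3)(t + 2)t / [-2] = -(1/2)t^3 - (5/2)t^2 - 3t
L_3(t) = (t + 3)(t + 2)(t + 1) / [6] = (1/6)t^3 + t^2 + (11/6)t + 1
q(t) = (-86)·L_0 + (-31)·L_1 + (-6)·L_2 + 1·L_3
  (-86)·L_0(t) = (43/3)t^3 + 43t^2 + (86/3)t
  (-31)·L_1(t) = -(31/2)t^3 - 62t^2 - (93/2)t
  (-6)·L_2(t) = 3t^3 + 15t^2 + 18t
  1·L_3(t) = (1/6)t^3 + t^2 + (11/6)t + 1
Adding term by term: 2t^3 - 3t^2 + 2t + 1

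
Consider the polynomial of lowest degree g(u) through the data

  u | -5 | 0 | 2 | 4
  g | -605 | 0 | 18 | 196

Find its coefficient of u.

Build the Lagrange basis polynomials:
L_0(u) = u(u - 2)(u - 4) / [-315] = -(1/315)u^3 + (2/105)u^2 - (8/315)u
L_1(u) = (u + 5)(u - 2)(u - 4) / [40] = (1/40)u^3 - (1/40)u^2 - (11/20)u + 1
L_2(u) = (u + 5)u(u - 4) / [-28] = -(1/28)u^3 - (1/28)u^2 + (5/7)u
L_3(u) = (u + 5)u(u - 2) / [72] = (1/72)u^3 + (1/24)u^2 - (5/36)u
g(u) = (-605)·L_0 + 0·L_1 + 18·L_2 + 196·L_3
Only the coefficient of u is needed; take it from each L_i and combine:
(-605)·(-8/315) + 0·(-11/20) + 18·(5/7) + 196·(-5/36) = 1

1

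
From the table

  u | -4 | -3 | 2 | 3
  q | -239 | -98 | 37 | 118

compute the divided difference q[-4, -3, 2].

q[-4,-3] = (-98 - (-239)) / (-3 - (-4)) = 141
q[-3,2] = (37 - (-98)) / (2 - (-3)) = 27
q[-4,-3,2] = (27 - 141) / (2 - (-4)) = -19

-19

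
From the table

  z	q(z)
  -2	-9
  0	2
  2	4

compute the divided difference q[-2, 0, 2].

q[-2,0] = (2 - (-9)) / (0 - (-2)) = 11/2
q[0,2] = (4 - 2) / (2 - 0) = 1
q[-2,0,2] = (1 - 11/2) / (2 - (-2)) = -9/8

-9/8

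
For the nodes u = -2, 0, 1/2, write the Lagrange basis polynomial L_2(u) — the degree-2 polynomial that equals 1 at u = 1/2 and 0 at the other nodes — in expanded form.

L_2(u) = (u + 2)u / [(5/2)·(1/2)]
       = (u^2 + 2u) / (5/4)

L_2(u) = (4/5)u^2 + (8/5)u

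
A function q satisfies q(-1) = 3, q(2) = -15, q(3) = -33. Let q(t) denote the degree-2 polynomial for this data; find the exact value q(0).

Using Newton's divided-difference form:
q[-1,2] = (-15 - 3) / (2 - (-1)) = -6
q[2,3] = (-33 - (-15)) / (3 - 2) = -18
q[-1,2,3] = (-18 - (-6)) / (3 - (-1)) = -3
q(0) = 3 + (-6)·(1) + (-3)·(1)·(-2) = 3

3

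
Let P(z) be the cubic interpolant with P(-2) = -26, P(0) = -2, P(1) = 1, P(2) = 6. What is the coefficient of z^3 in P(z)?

1

The leading coefficient equals the top divided difference P[-2,0,1,2].
P[-2,0] = (-2 - (-26)) / (0 - (-2)) = 12
P[0,1] = (1 - (-2)) / (1 - 0) = 3
P[1,2] = (6 - 1) / (2 - 1) = 5
P[-2,0,1] = (3 - 12) / (1 - (-2)) = -3
P[0,1,2] = (5 - 3) / (2 - 0) = 1
P[-2,0,1,2] = (1 - (-3)) / (2 - (-2)) = 1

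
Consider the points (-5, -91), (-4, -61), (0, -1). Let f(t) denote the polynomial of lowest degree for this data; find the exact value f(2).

-7

Evaluate each Lagrange basis at t = 2:
L_0(2) = (6)·(2)/[(-1)·(-5)] = 12/5
L_1(2) = (7)·(2)/[(1)·(-4)] = -7/2
L_2(2) = (7)·(6)/[(5)·(4)] = 21/10
Sum: (-91)·(12/5) + (-61)·(-7/2) + (-1)·(21/10) = -7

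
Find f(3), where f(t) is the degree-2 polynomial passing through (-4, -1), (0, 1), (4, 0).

17/32

Evaluate each Lagrange basis at t = 3:
L_0(3) = (3)·(-1)/[(-4)·(-8)] = -3/32
L_1(3) = (7)·(-1)/[(4)·(-4)] = 7/16
L_2(3) = (7)·(3)/[(8)·(4)] = 21/32
Sum: (-1)·(-3/32) + 1·(7/16) + 0 = 17/32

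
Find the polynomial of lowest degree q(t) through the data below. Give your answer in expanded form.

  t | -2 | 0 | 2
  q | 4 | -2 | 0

q(t) = t^2 - t - 2

Newton's divided differences:
q[-2,0] = (-2 - 4) / (0 - (-2)) = -3
q[0,2] = (0 - (-2)) / (2 - 0) = 1
q[-2,0,2] = (1 - (-3)) / (2 - (-2)) = 1
q(t) = 4 + (-3)·(t + 2) + 1·(t + 2)t
Expanding: q(t) = t^2 - t - 2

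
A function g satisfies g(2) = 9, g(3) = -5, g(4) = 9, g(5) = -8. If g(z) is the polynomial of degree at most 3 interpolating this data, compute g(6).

Evaluate each Lagrange basis at z = 6:
L_0(6) = (3)·(2)·(1)/[(-1)·(-2)·(-3)] = -1
L_1(6) = (4)·(2)·(1)/[(1)·(-1)·(-2)] = 4
L_2(6) = (4)·(3)·(1)/[(2)·(1)·(-1)] = -6
L_3(6) = (4)·(3)·(2)/[(3)·(2)·(1)] = 4
Sum: 9·(-1) + (-5)·(4) + 9·(-6) + (-8)·(4) = -115

-115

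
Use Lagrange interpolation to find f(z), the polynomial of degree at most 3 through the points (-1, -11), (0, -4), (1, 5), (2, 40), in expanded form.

Build the Lagrange basis polynomials:
L_0(z) = z(z - 1)(z - 2) / [-6] = -(1/6)z^3 + (1/2)z^2 - (1/3)z
L_1(z) = (z + 1)(z - 1)(z - 2) / [2] = (1/2)z^3 - z^2 - (1/2)z + 1
L_2(z) = (z + 1)z(z - 2) / [-2] = -(1/2)z^3 + (1/2)z^2 + z
L_3(z) = (z + 1)z(z - 1) / [6] = (1/6)z^3 - (1/6)z
f(z) = (-11)·L_0 + (-4)·L_1 + 5·L_2 + 40·L_3
  (-11)·L_0(z) = (11/6)z^3 - (11/2)z^2 + (11/3)z
  (-4)·L_1(z) = -2z^3 + 4z^2 + 2z - 4
  5·L_2(z) = -(5/2)z^3 + (5/2)z^2 + 5z
  40·L_3(z) = (20/3)z^3 - (20/3)z
Adding term by term: 4z^3 + z^2 + 4z - 4

f(z) = 4z^3 + z^2 + 4z - 4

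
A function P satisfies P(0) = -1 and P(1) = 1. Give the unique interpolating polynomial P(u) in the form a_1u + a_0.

P(u) = 2u - 1

Build the Lagrange basis polynomials:
L_0(u) = (u - 1) / [-1] = -u + 1
L_1(u) = u / [1] = u
P(u) = (-1)·L_0 + 1·L_1
  (-1)·L_0(u) = u - 1
  1·L_1(u) = u
Adding term by term: 2u - 1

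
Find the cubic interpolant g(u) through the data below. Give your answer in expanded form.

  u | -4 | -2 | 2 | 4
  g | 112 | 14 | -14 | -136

Newton's divided differences:
g[-4,-2] = (14 - 112) / (-2 - (-4)) = -49
g[-2,2] = (-14 - 14) / (2 - (-2)) = -7
g[2,4] = (-136 - (-14)) / (4 - 2) = -61
g[-4,-2,2] = (-7 - (-49)) / (2 - (-4)) = 7
g[-2,2,4] = (-61 - (-7)) / (4 - (-2)) = -9
g[-4,-2,2,4] = (-9 - 7) / (4 - (-4)) = -2
g(u) = 112 + (-49)·(u + 4) + 7·(u + 4)(u + 2) + (-2)·(u + 4)(u + 2)(u - 2)
Expanding: g(u) = -2u^3 - u^2 + u + 4

g(u) = -2u^3 - u^2 + u + 4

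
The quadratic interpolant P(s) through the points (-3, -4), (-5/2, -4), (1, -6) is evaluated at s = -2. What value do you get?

-57/14

Using Newton's divided-difference form:
P[-3,-5/2] = (-4 - (-4)) / (-5/2 - (-3)) = 0
P[-5/2,1] = (-6 - (-4)) / (1 - (-5/2)) = -4/7
P[-3,-5/2,1] = (-4/7 - 0) / (1 - (-3)) = -1/7
P(-2) = -4 + 0·(1) + (-1/7)·(1)·(1/2) = -57/14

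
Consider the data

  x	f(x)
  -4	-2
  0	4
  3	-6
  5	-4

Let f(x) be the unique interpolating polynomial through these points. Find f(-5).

-874/63

Using Newton's divided-difference form:
f[-4,0] = (4 - (-2)) / (0 - (-4)) = 3/2
f[0,3] = (-6 - 4) / (3 - 0) = -10/3
f[3,5] = (-4 - (-6)) / (5 - 3) = 1
f[-4,0,3] = (-10/3 - 3/2) / (3 - (-4)) = -29/42
f[0,3,5] = (1 - (-10/3)) / (5 - 0) = 13/15
f[-4,0,3,5] = (13/15 - (-29/42)) / (5 - (-4)) = 109/630
f(-5) = -2 + (3/2)·(-1) + (-29/42)·(-1)·(-5) + (109/630)·(-1)·(-5)·(-8) = -874/63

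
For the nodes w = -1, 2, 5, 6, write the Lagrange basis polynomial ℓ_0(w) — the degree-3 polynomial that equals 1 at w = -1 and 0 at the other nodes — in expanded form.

ℓ_0(w) = -(1/126)w^3 + (13/126)w^2 - (26/63)w + 10/21

ℓ_0(w) = (w - 2)(w - 5)(w - 6) / [(-3)·(-6)·(-7)]
       = (w^3 - 13w^2 + 52w - 60) / (-126)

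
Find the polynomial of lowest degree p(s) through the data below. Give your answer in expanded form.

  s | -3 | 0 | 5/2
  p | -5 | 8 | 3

Build the Lagrange basis polynomials:
L_0(s) = s(s - 5/2) / [33/2] = (2/33)s^2 - (5/33)s
L_1(s) = (s + 3)(s - 5/2) / [-15/2] = -(2/15)s^2 - (1/15)s + 1
L_2(s) = (s + 3)s / [55/4] = (4/55)s^2 + (12/55)s
p(s) = (-5)·L_0 + 8·L_1 + 3·L_2
  (-5)·L_0(s) = -(10/33)s^2 + (25/33)s
  8·L_1(s) = -(16/15)s^2 - (8/15)s + 8
  3·L_2(s) = (12/55)s^2 + (36/55)s
Adding term by term: -(38/33)s^2 + (29/33)s + 8

p(s) = -(38/33)s^2 + (29/33)s + 8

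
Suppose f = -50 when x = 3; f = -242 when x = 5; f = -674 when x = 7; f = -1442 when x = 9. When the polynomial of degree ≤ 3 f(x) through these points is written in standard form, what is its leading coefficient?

Build the Lagrange basis polynomials:
L_0(x) = (x - 5)(x - 7)(x - 9) / [-48] = -(1/48)x^3 + (7/16)x^2 - (143/48)x + 105/16
L_1(x) = (x - 3)(x - 7)(x - 9) / [16] = (1/16)x^3 - (19/16)x^2 + (111/16)x - 189/16
L_2(x) = (x - 3)(x - 5)(x - 9) / [-16] = -(1/16)x^3 + (17/16)x^2 - (87/16)x + 135/16
L_3(x) = (x - 3)(x - 5)(x - 7) / [48] = (1/48)x^3 - (5/16)x^2 + (71/48)x - 35/16
f(x) = (-50)·L_0 + (-242)·L_1 + (-674)·L_2 + (-1442)·L_3
Only the coefficient of x^3 is needed; take it from each L_i and combine:
(-50)·(-1/48) + (-242)·(1/16) + (-674)·(-1/16) + (-1442)·(1/48) = -2

-2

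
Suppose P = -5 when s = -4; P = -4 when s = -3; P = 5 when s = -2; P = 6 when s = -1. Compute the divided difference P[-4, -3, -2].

P[-4,-3] = (-4 - (-5)) / (-3 - (-4)) = 1
P[-3,-2] = (5 - (-4)) / (-2 - (-3)) = 9
P[-4,-3,-2] = (9 - 1) / (-2 - (-4)) = 4

4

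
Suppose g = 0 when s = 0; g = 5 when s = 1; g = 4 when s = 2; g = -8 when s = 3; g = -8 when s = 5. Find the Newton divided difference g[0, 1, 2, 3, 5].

g[0,1] = (5 - 0) / (1 - 0) = 5
g[1,2] = (4 - 5) / (2 - 1) = -1
g[2,3] = (-8 - 4) / (3 - 2) = -12
g[3,5] = (-8 - (-8)) / (5 - 3) = 0
g[0,1,2] = (-1 - 5) / (2 - 0) = -3
g[1,2,3] = (-12 - (-1)) / (3 - 1) = -11/2
g[2,3,5] = (0 - (-12)) / (5 - 2) = 4
g[0,1,2,3] = (-11/2 - (-3)) / (3 - 0) = -5/6
g[1,2,3,5] = (4 - (-11/2)) / (5 - 1) = 19/8
g[0,1,2,3,5] = (19/8 - (-5/6)) / (5 - 0) = 77/120

77/120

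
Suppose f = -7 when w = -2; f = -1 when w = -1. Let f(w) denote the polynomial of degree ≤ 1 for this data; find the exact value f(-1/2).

L_0(-1/2) = (1/2)/[(-1)] = -1/2
L_1(-1/2) = (3/2)/[(1)] = 3/2
Sum: (-7)·(-1/2) + (-1)·(3/2) = 2

2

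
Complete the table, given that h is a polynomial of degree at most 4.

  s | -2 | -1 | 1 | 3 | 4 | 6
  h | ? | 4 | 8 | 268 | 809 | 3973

The 5 known values determine h uniquely (degree ≤ 4).
Evaluate each Lagrange basis at s = -2:
L_0(-2) = (-3)·(-5)·(-6)·(-8)/[(-2)·(-4)·(-5)·(-7)] = 18/7
L_1(-2) = (-1)·(-5)·(-6)·(-8)/[(2)·(-2)·(-3)·(-5)] = -4
L_2(-2) = (-1)·(-3)·(-6)·(-8)/[(4)·(2)·(-1)·(-3)] = 6
L_3(-2) = (-1)·(-3)·(-5)·(-8)/[(5)·(3)·(1)·(-2)] = -4
L_4(-2) = (-1)·(-3)·(-5)·(-6)/[(7)·(5)·(3)·(2)] = 3/7
Sum: 4·(18/7) + 8·(-4) + 268·(6) + 809·(-4) + 3973·(3/7) = 53

53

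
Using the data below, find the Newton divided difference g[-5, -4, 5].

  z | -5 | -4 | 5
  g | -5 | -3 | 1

-7/45

g[-5,-4] = (-3 - (-5)) / (-4 - (-5)) = 2
g[-4,5] = (1 - (-3)) / (5 - (-4)) = 4/9
g[-5,-4,5] = (4/9 - 2) / (5 - (-5)) = -7/45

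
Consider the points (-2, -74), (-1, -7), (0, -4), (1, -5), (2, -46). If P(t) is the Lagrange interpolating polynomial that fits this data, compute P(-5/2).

Evaluate each Lagrange basis at t = -5/2:
L_0(-5/2) = (-3/2)·(-5/2)·(-7/2)·(-9/2)/[(-1)·(-2)·(-3)·(-4)] = 315/128
L_1(-5/2) = (-1/2)·(-5/2)·(-7/2)·(-9/2)/[(1)·(-1)·(-2)·(-3)] = -105/32
L_2(-5/2) = (-1/2)·(-3/2)·(-7/2)·(-9/2)/[(2)·(1)·(-1)·(-2)] = 189/64
L_3(-5/2) = (-1/2)·(-3/2)·(-5/2)·(-9/2)/[(3)·(2)·(1)·(-1)] = -45/32
L_4(-5/2) = (-1/2)·(-3/2)·(-5/2)·(-7/2)/[(4)·(3)·(2)·(1)] = 35/128
Sum: (-74)·(315/128) + (-7)·(-105/32) + (-4)·(189/64) + (-5)·(-45/32) + (-46)·(35/128) = -353/2

-353/2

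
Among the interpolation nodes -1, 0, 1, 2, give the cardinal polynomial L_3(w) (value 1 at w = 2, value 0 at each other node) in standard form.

L_3(w) = (1/6)w^3 - (1/6)w

L_3(w) = (w + 1)w(w - 1) / [(3)·(2)·(1)]
       = (w^3 - w) / (6)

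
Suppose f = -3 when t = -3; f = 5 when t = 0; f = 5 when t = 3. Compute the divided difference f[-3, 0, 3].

-4/9

f[-3,0] = (5 - (-3)) / (0 - (-3)) = 8/3
f[0,3] = (5 - 5) / (3 - 0) = 0
f[-3,0,3] = (0 - 8/3) / (3 - (-3)) = -4/9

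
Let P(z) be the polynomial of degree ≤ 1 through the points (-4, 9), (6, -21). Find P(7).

-24

L_0(7) = (1)/[(-10)] = -1/10
L_1(7) = (11)/[(10)] = 11/10
Sum: 9·(-1/10) + (-21)·(11/10) = -24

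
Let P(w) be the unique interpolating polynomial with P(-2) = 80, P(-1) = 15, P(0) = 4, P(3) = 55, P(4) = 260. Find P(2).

0

Evaluate each Lagrange basis at w = 2:
L_0(2) = (3)·(2)·(-1)·(-2)/[(-1)·(-2)·(-5)·(-6)] = 1/5
L_1(2) = (4)·(2)·(-1)·(-2)/[(1)·(-1)·(-4)·(-5)] = -4/5
L_2(2) = (4)·(3)·(-1)·(-2)/[(2)·(1)·(-3)·(-4)] = 1
L_3(2) = (4)·(3)·(2)·(-2)/[(5)·(4)·(3)·(-1)] = 4/5
L_4(2) = (4)·(3)·(2)·(-1)/[(6)·(5)·(4)·(1)] = -1/5
Sum: 80·(1/5) + 15·(-4/5) + 4·(1) + 55·(4/5) + 260·(-1/5) = 0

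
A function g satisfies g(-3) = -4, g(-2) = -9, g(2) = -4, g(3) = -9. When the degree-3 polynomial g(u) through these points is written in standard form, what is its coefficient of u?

35/12

Build the Lagrange basis polynomials:
L_0(u) = (u + 2)(u - 2)(u - 3) / [-30] = -(1/30)u^3 + (1/10)u^2 + (2/15)u - 2/5
L_1(u) = (u + 3)(u - 2)(u - 3) / [20] = (1/20)u^3 - (1/10)u^2 - (9/20)u + 9/10
L_2(u) = (u + 3)(u + 2)(u - 3) / [-20] = -(1/20)u^3 - (1/10)u^2 + (9/20)u + 9/10
L_3(u) = (u + 3)(u + 2)(u - 2) / [30] = (1/30)u^3 + (1/10)u^2 - (2/15)u - 2/5
g(u) = (-4)·L_0 + (-9)·L_1 + (-4)·L_2 + (-9)·L_3
Only the coefficient of u is needed; take it from each L_i and combine:
(-4)·(2/15) + (-9)·(-9/20) + (-4)·(9/20) + (-9)·(-2/15) = 35/12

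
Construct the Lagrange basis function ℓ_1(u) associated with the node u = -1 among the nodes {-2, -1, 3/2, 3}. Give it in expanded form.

ℓ_1(u) = (1/10)u^3 - (1/4)u^2 - (9/20)u + 9/10

ℓ_1(u) = (u + 2)(u - 3/2)(u - 3) / [(1)·(-5/2)·(-4)]
       = (u^3 - (5/2)u^2 - (9/2)u + 9) / (10)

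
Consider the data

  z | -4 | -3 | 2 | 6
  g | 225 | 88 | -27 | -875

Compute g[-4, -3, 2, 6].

-4

g[-4,-3] = (88 - 225) / (-3 - (-4)) = -137
g[-3,2] = (-27 - 88) / (2 - (-3)) = -23
g[2,6] = (-875 - (-27)) / (6 - 2) = -212
g[-4,-3,2] = (-23 - (-137)) / (2 - (-4)) = 19
g[-3,2,6] = (-212 - (-23)) / (6 - (-3)) = -21
g[-4,-3,2,6] = (-21 - 19) / (6 - (-4)) = -4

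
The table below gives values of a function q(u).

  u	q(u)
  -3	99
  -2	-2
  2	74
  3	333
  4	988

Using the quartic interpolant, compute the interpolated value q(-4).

Evaluate each Lagrange basis at u = -4:
L_0(-4) = (-2)·(-6)·(-7)·(-8)/[(-1)·(-5)·(-6)·(-7)] = 16/5
L_1(-4) = (-1)·(-6)·(-7)·(-8)/[(1)·(-4)·(-5)·(-6)] = -14/5
L_2(-4) = (-1)·(-2)·(-7)·(-8)/[(5)·(4)·(-1)·(-2)] = 14/5
L_3(-4) = (-1)·(-2)·(-6)·(-8)/[(6)·(5)·(1)·(-1)] = -16/5
L_4(-4) = (-1)·(-2)·(-6)·(-7)/[(7)·(6)·(2)·(1)] = 1
Sum: 99·(16/5) + (-2)·(-14/5) + 74·(14/5) + 333·(-16/5) + 988·(1) = 452

452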